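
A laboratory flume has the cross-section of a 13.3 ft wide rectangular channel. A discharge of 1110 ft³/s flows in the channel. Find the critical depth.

For a rectangular channel, critical depth y_c = (q²/g)^(1/3) where q = Q/b = 1110/13.3 = 83.46 ft²/s.
So y_c = (83.46²/32.2)^(1/3) = 6 ft.

y_c = 6 ft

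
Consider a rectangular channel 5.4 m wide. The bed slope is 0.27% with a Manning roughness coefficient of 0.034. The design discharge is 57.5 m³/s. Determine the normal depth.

y_n = 4.83 m

Manning's equation rearranged: A R^(2/3) = nQ / (1·√S) = 0.034 × 57.5 / (√0.0027) = 37.62.
Trying y = 3.68 m: A R^(2/3) = 26.7 — low.
Trying y = 4.83 m: A R^(2/3) = 37.61 — matches.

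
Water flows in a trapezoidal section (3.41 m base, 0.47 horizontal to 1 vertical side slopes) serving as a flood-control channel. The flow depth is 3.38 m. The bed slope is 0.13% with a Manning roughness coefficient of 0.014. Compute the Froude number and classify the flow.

With bottom width b = 3.41 m and side slope z = 0.47: A = (b + zy)y = (3.41 + 0.47×3.38)×3.38 = 16.9 m²; P = b + 2y√(1+z²) = 3.41 + 2×3.38×1.105 = 10.88 m.
Hydraulic radius R = A/P = 16.9/10.88 = 1.553 m.
V = (1/n) R^(2/3) √S = (1/0.014) × 1.553^(2/3) × √0.0013 = 3.454 m/s. Hydraulic depth D_h = A/T = 16.9/6.587 = 2.565 m.
Froude number Fr = V/√(g·D_h) = 3.454/√(9.81×2.565) = 0.689, which is less than 1, so the flow is subcritical.

subcritical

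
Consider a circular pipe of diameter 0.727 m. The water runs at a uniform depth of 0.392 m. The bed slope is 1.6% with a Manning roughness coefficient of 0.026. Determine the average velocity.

V = 1.61 m/s

For a circular section of diameter D = 0.727 m at depth y = 0.392 m, the central angle is θ = 2 arccos(1 − 2y/D) = 3.299 rad. Then A = (D²/8)(θ − sin θ) = 0.2283 m² and P = Dθ/2 = 1.199 m.
Hydraulic radius R = A/P = 0.2283/1.199 = 0.1904 m.
From Manning's equation, V = (1/n) R^(2/3) S^(1/2) = (1/0.026) × 0.1904^(2/3) × 0.016^(1/2) = 1.61 m/s.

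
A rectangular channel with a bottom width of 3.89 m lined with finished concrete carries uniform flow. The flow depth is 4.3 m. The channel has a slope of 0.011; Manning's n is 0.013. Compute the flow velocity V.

Flow area A = b·y = 3.89 × 4.3 = 16.73 m². Wetted perimeter P = b + 2y = 3.89 + 2×4.3 = 12.49 m.
Hydraulic radius R = A/P = 16.73/12.49 = 1.339 m.
From Manning's equation, V = (1/n) R^(2/3) S^(1/2) = (1/0.013) × 1.339^(2/3) × 0.011^(1/2) = 9.8 m/s.

V = 9.8 m/s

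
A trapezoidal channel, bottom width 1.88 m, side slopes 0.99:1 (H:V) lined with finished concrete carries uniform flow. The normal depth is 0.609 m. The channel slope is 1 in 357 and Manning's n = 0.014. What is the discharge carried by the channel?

With bottom width b = 1.88 m and side slope z = 0.99: A = (b + zy)y = (1.88 + 0.99×0.609)×0.609 = 1.512 m²; P = b + 2y√(1+z²) = 1.88 + 2×0.609×1.407 = 3.594 m.
Hydraulic radius R = A/P = 1.512/3.594 = 0.4207 m.
Manning's equation: Q = (1/n) A R^(2/3) S^(1/2) = (1/0.014) × 1.512 × 0.4207^(2/3) × 0.002801^(1/2) = 3.21 m³/s.

Q = 3.21 m³/s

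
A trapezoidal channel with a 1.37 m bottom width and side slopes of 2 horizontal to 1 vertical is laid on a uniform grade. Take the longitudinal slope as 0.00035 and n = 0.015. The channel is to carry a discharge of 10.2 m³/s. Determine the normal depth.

y_n = 1.76 m

Manning's equation rearranged: A R^(2/3) = nQ / (1·√S) = 0.015 × 10.2 / (√0.00035) = 8.178.
At y = 2.07 m: A R^(2/3) = 11.96 — over.
At y = 1.76 m: A R^(2/3) = 8.208 — matches.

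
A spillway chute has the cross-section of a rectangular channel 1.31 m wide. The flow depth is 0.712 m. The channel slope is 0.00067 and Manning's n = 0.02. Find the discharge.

Q = 0.589 m³/s

Flow area A = b·y = 1.31 × 0.712 = 0.9327 m². Wetted perimeter P = b + 2y = 1.31 + 2×0.712 = 2.734 m.
Hydraulic radius R = A/P = 0.9327/2.734 = 0.3412 m.
Manning's equation: Q = (1/n) A R^(2/3) S^(1/2) = (1/0.02) × 0.9327 × 0.3412^(2/3) × 0.00067^(1/2) = 0.589 m³/s.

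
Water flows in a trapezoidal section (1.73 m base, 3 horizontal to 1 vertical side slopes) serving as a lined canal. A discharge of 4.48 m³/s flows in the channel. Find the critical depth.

At critical depth, Q² T / (g A³) = 1, i.e. A³/T = Q²/g = 4.48²/9.81 = 2.046.
At y = 0.424 m: A³/T = 0.4825 — low.
At y = 0.699 m: A³/T = 3.231 — high.
At y = 0.622 m: A³/T = 2.049 — matches.

y_c = 0.622 m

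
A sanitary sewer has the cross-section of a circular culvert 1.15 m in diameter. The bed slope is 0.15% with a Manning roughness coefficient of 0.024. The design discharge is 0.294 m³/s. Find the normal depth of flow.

Manning's equation rearranged: A R^(2/3) = nQ / (1·√S) = 0.024 × 0.294 / (√0.0015) = 0.1822.
Trying y = 0.602 m: A R^(2/3) = 0.2444 — over.
Trying y = 0.455 m: A R^(2/3) = 0.1495 — short.
Trying y = 0.508 m: A R^(2/3) = 0.1824 — matches.

y_n = 0.508 m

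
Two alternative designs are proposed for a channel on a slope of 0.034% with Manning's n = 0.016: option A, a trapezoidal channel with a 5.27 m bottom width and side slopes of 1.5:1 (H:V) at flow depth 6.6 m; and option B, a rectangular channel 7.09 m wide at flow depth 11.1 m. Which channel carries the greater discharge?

channel A

Channel A: With bottom width b = 5.27 m and side slope z = 1.5: A = (b + zy)y = (5.27 + 1.5×6.6)×6.6 = 100.1 m²; P = b + 2y√(1+z²) = 5.27 + 2×6.6×1.803 = 29.07 m. Hydraulic radius R = A/P = 100.1/29.07 = 3.445 m. Q_A = (1/0.016)·100.1·3.445^(2/3)·√0.00034 = 263.2 m³/s.
Channel B: Flow area A = b·y = 7.09 × 11.1 = 78.7 m². Wetted perimeter P = b + 2y = 7.09 + 2×11.1 = 29.29 m. Hydraulic radius R = A/P = 78.7/29.29 = 2.687 m. Q_B = (1/0.016)·78.7·2.687^(2/3)·√0.00034 = 175.3 m³/s.
Q_A = 263.2 m³/s vs Q_B = 175.3 m³/s, so channel A carries more.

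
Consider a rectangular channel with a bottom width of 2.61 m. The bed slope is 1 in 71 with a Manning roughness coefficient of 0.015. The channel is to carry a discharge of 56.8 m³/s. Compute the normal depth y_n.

Manning's equation rearranged: A R^(2/3) = nQ / (1·√S) = 0.015 × 56.8 / (√0.01408) = 7.179.
At y = 3.27 m: A R^(2/3) = 8.148 — high.
At y = 2.14 m: A R^(2/3) = 4.856 — low.
At y = 2.94 m: A R^(2/3) = 7.173 — close enough.

y_n = 2.94 m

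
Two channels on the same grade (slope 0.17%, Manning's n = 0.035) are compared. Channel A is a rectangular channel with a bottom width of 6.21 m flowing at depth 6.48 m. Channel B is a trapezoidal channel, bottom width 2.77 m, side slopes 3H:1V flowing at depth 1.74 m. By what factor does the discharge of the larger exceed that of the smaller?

Channel A: Flow area A = b·y = 6.21 × 6.48 = 40.24 m². Wetted perimeter P = b + 2y = 6.21 + 2×6.48 = 19.17 m. Hydraulic radius R = A/P = 40.24/19.17 = 2.099 m. Q_A = (1/0.035)·40.24·2.099^(2/3)·√0.0017 = 77.72 m³/s.
Channel B: With bottom width b = 2.77 m and side slope z = 3: A = (b + zy)y = (2.77 + 3×1.74)×1.74 = 13.9 m²; P = b + 2y√(1+z²) = 2.77 + 2×1.74×3.162 = 13.77 m. Hydraulic radius R = A/P = 13.9/13.77 = 1.009 m. Q_B = (1/0.035)·13.9·1.009^(2/3)·√0.0017 = 16.48 m³/s.
The larger discharge is 77.72 m³/s and the smaller is 16.48 m³/s; the ratio is 4.72.

4.72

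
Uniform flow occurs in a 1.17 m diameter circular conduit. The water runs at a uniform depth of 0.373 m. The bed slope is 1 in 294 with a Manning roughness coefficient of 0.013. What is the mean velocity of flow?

V = 1.59 m/s

For a circular section of diameter D = 1.17 m at depth y = 0.373 m, the central angle is θ = 2 arccos(1 − 2y/D) = 2.4 rad. Then A = (D²/8)(θ − sin θ) = 0.2951 m² and P = Dθ/2 = 1.404 m.
Hydraulic radius R = A/P = 0.2951/1.404 = 0.2102 m.
From Manning's equation, V = (1/n) R^(2/3) S^(1/2) = (1/0.013) × 0.2102^(2/3) × 0.003401^(1/2) = 1.59 m/s.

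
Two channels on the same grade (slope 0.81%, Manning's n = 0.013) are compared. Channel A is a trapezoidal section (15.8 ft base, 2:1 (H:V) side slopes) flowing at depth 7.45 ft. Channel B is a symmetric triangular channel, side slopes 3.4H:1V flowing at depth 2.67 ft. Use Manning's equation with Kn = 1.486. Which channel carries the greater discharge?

channel A

Channel A: With bottom width b = 15.8 ft and side slope z = 2: A = (b + zy)y = (15.8 + 2×7.45)×7.45 = 228.7 ft²; P = b + 2y√(1+z²) = 15.8 + 2×7.45×2.236 = 49.12 ft. Hydraulic radius R = A/P = 228.7/49.12 = 4.656 ft. Q_A = (1.486/0.013)·228.7·4.656^(2/3)·√0.0081 = 6561 ft³/s.
Channel B: For a triangular section with side slope z = 3.4: A = zy² = 3.4×2.67² = 24.24 ft²; P = 2y√(1+z²) = 2×2.67×3.544 = 18.93 ft. Hydraulic radius R = A/P = 24.24/18.93 = 1.281 ft. Q_B = (1.486/0.013)·24.24·1.281^(2/3)·√0.0081 = 294.1 ft³/s.
Q_A = 6561 ft³/s vs Q_B = 294.1 ft³/s, so channel A carries more.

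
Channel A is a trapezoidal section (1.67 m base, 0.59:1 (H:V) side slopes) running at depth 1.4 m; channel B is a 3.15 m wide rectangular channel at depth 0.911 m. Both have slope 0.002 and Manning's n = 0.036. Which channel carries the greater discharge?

channel A

Channel A: With bottom width b = 1.67 m and side slope z = 0.59: A = (b + zy)y = (1.67 + 0.59×1.4)×1.4 = 3.494 m²; P = b + 2y√(1+z²) = 1.67 + 2×1.4×1.161 = 4.921 m. Hydraulic radius R = A/P = 3.494/4.921 = 0.7101 m. Q_A = (1/0.036)·3.494·0.7101^(2/3)·√0.002 = 3.455 m³/s.
Channel B: Flow area A = b·y = 3.15 × 0.911 = 2.87 m². Wetted perimeter P = b + 2y = 3.15 + 2×0.911 = 4.972 m. Hydraulic radius R = A/P = 2.87/4.972 = 0.5772 m. Q_B = (1/0.036)·2.87·0.5772^(2/3)·√0.002 = 2.471 m³/s.
Q_A = 3.455 m³/s vs Q_B = 2.471 m³/s, so channel A carries more.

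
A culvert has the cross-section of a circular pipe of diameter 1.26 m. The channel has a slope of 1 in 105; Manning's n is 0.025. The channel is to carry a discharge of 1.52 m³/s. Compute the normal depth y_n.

Manning's equation rearranged: A R^(2/3) = nQ / (1·√S) = 0.025 × 1.52 / (√0.009524) = 0.3894.
Try y = 0.96 m: A R^(2/3) = 0.5359 — high.
Try y = 0.758 m: A R^(2/3) = 0.3894 — matches.

y_n = 0.758 m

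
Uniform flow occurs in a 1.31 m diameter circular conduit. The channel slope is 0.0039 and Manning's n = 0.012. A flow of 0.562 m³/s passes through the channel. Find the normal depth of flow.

y_n = 0.364 m

Manning's equation rearranged: A R^(2/3) = nQ / (1·√S) = 0.012 × 0.562 / (√0.0039) = 0.108.
Try y = 0.277 m: A R^(2/3) = 0.06276 — short.
Try y = 0.43 m: A R^(2/3) = 0.1491 — over.
Try y = 0.364 m: A R^(2/3) = 0.108 — matches.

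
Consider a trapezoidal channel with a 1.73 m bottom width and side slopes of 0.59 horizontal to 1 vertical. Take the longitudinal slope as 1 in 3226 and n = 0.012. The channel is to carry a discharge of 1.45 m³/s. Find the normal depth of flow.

Manning's equation rearranged: A R^(2/3) = nQ / (1·√S) = 0.012 × 1.45 / (√0.00031) = 0.9883.
Trying y = 0.948 m: A R^(2/3) = 1.46 — high.
Trying y = 0.552 m: A R^(2/3) = 0.5919 — low.
Trying y = 0.752 m: A R^(2/3) = 0.9884 — matches.

y_n = 0.752 m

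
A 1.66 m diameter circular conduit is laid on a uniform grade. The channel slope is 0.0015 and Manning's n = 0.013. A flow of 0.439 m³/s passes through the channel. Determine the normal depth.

y_n = 0.392 m

Manning's equation rearranged: A R^(2/3) = nQ / (1·√S) = 0.013 × 0.439 / (√0.0015) = 0.1474.
Try y = 0.429 m: A R^(2/3) = 0.1761 — over.
Try y = 0.392 m: A R^(2/3) = 0.1473 — matches.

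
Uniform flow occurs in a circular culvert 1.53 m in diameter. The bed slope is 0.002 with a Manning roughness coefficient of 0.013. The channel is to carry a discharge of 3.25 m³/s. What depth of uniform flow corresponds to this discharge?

Manning's equation rearranged: A R^(2/3) = nQ / (1·√S) = 0.013 × 3.25 / (√0.002) = 0.9447.
At y = 1.36 m: A R^(2/3) = 1.027 — too large.
At y = 1.05 m: A R^(2/3) = 0.7901 — too small.
At y = 1.22 m: A R^(2/3) = 0.9439 — ≈ 0.9447.

y_n = 1.22 m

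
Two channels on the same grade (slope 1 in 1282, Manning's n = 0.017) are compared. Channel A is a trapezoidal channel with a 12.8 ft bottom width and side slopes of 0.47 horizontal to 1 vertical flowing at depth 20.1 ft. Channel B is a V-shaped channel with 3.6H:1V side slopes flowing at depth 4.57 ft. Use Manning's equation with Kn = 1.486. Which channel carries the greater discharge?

channel A

Channel A: With bottom width b = 12.8 ft and side slope z = 0.47: A = (b + zy)y = (12.8 + 0.47×20.1)×20.1 = 447.2 ft²; P = b + 2y√(1+z²) = 12.8 + 2×20.1×1.105 = 57.22 ft. Hydraulic radius R = A/P = 447.2/57.22 = 7.815 ft. Q_A = (1.486/0.017)·447.2·7.815^(2/3)·√0.00078 = 4299 ft³/s.
Channel B: For a triangular section with side slope z = 3.6: A = zy² = 3.6×4.57² = 75.19 ft²; P = 2y√(1+z²) = 2×4.57×3.736 = 34.15 ft. Hydraulic radius R = A/P = 75.19/34.15 = 2.202 ft. Q_B = (1.486/0.017)·75.19·2.202^(2/3)·√0.00078 = 310.6 ft³/s.
Q_A = 4299 ft³/s vs Q_B = 310.6 ft³/s, so channel A carries more.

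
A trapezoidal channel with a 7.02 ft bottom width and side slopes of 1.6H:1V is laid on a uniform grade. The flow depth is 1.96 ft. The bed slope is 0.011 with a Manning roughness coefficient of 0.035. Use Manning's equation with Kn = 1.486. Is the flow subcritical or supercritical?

With bottom width b = 7.02 ft and side slope z = 1.6: A = (b + zy)y = (7.02 + 1.6×1.96)×1.96 = 19.91 ft²; P = b + 2y√(1+z²) = 7.02 + 2×1.96×1.887 = 14.42 ft.
Hydraulic radius R = A/P = 19.91/14.42 = 1.381 ft.
V = (1.486/n) R^(2/3) √S = (1.486/0.035) × 1.381^(2/3) × √0.011 = 5.522 ft/s. Hydraulic depth D_h = A/T = 19.91/13.29 = 1.498 ft.
Froude number Fr = V/√(g·D_h) = 5.522/√(32.2×1.498) = 0.795, which is less than 1, so the flow is subcritical.

subcritical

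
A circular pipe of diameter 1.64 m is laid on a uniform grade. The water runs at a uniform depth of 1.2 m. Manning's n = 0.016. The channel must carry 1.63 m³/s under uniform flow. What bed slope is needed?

S = 0.000638

For a circular section of diameter D = 1.64 m at depth y = 1.2 m, the central angle is θ = 2 arccos(1 − 2y/D) = 4.105 rad. Then A = (D²/8)(θ − sin θ) = 1.656 m² and P = Dθ/2 = 3.366 m.
Hydraulic radius R = A/P = 1.656/3.366 = 0.492 m.
From Manning's equation, S = [nQ / (1 A R^(2/3))]² = [0.016 × 1.63 / (1 × 1.656 × 0.492^(2/3))]² = 0.000638.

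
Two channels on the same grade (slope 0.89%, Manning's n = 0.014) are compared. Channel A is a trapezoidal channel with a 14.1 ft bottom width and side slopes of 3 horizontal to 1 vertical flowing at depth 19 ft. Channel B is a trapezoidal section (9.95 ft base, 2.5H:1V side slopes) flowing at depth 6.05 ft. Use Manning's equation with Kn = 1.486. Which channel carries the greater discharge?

Channel A: With bottom width b = 14.1 ft and side slope z = 3: A = (b + zy)y = (14.1 + 3×19)×19 = 1351 ft²; P = b + 2y√(1+z²) = 14.1 + 2×19×3.162 = 134.3 ft. Hydraulic radius R = A/P = 1351/134.3 = 10.06 ft. Q_A = (1.486/0.014)·1351·10.06^(2/3)·√0.0089 = 63040 ft³/s.
Channel B: With bottom width b = 9.95 ft and side slope z = 2.5: A = (b + zy)y = (9.95 + 2.5×6.05)×6.05 = 151.7 ft²; P = b + 2y√(1+z²) = 9.95 + 2×6.05×2.693 = 42.53 ft. Hydraulic radius R = A/P = 151.7/42.53 = 3.567 ft. Q_B = (1.486/0.014)·151.7·3.567^(2/3)·√0.0089 = 3546 ft³/s.
Q_A = 63040 ft³/s vs Q_B = 3546 ft³/s, so channel A carries more.

channel A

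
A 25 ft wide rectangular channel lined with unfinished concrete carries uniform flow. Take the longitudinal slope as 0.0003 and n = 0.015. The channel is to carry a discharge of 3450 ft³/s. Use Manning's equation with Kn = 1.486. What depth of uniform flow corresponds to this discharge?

y_n = 20.5 ft

Manning's equation rearranged: A R^(2/3) = nQ / (1.486·√S) = 0.015 × 3450 / (1.486 × √0.0003) = 2011.
Trying y = 15.5 ft: A R^(2/3) = 1407 — short.
Trying y = 20.5 ft: A R^(2/3) = 2010 — close enough.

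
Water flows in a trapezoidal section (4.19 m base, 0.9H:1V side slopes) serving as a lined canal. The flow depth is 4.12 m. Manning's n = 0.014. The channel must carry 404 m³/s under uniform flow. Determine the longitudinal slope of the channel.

S = 0.011

With bottom width b = 4.19 m and side slope z = 0.9: A = (b + zy)y = (4.19 + 0.9×4.12)×4.12 = 32.54 m²; P = b + 2y√(1+z²) = 4.19 + 2×4.12×1.345 = 15.28 m.
Hydraulic radius R = A/P = 32.54/15.28 = 2.13 m.
From Manning's equation, S = [nQ / (1 A R^(2/3))]² = [0.014 × 404 / (1 × 32.54 × 2.13^(2/3))]² = 0.011.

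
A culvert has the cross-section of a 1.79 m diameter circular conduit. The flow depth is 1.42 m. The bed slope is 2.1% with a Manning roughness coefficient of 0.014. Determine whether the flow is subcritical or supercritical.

For a circular section of diameter D = 1.79 m at depth y = 1.42 m, the central angle is θ = 2 arccos(1 − 2y/D) = 4.395 rad. Then A = (D²/8)(θ − sin θ) = 2.141 m² and P = Dθ/2 = 3.934 m.
Hydraulic radius R = A/P = 2.141/3.934 = 0.5442 m.
V = (1/n) R^(2/3) √S = (1/0.014) × 0.5442^(2/3) × √0.021 = 6.9 m/s. Hydraulic depth D_h = A/T = 2.141/1.45 = 1.477 m.
Froude number Fr = V/√(g·D_h) = 6.9/√(9.81×1.477) = 1.81, which is greater than 1, so the flow is supercritical.

supercritical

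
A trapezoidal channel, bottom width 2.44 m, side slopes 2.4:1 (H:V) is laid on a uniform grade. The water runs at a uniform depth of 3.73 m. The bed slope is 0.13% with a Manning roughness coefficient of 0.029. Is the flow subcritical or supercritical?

With bottom width b = 2.44 m and side slope z = 2.4: A = (b + zy)y = (2.44 + 2.4×3.73)×3.73 = 42.49 m²; P = b + 2y√(1+z²) = 2.44 + 2×3.73×2.6 = 21.84 m.
Hydraulic radius R = A/P = 42.49/21.84 = 1.946 m.
V = (1/n) R^(2/3) √S = (1/0.029) × 1.946^(2/3) × √0.0013 = 1.938 m/s. Hydraulic depth D_h = A/T = 42.49/20.34 = 2.089 m.
Froude number Fr = V/√(g·D_h) = 1.938/√(9.81×2.089) = 0.428, which is less than 1, so the flow is subcritical.

subcritical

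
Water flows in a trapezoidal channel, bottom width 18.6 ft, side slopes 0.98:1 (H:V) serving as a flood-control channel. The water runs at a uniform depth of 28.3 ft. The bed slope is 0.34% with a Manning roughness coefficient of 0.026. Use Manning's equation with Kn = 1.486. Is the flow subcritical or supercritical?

subcritical

With bottom width b = 18.6 ft and side slope z = 0.98: A = (b + zy)y = (18.6 + 0.98×28.3)×28.3 = 1311 ft²; P = b + 2y√(1+z²) = 18.6 + 2×28.3×1.4 = 97.85 ft.
Hydraulic radius R = A/P = 1311/97.85 = 13.4 ft.
V = (1.486/n) R^(2/3) √S = (1.486/0.026) × 13.4^(2/3) × √0.0034 = 18.8 ft/s. Hydraulic depth D_h = A/T = 1311/74.07 = 17.7 ft.
Froude number Fr = V/√(g·D_h) = 18.8/√(32.2×17.7) = 0.788, which is less than 1, so the flow is subcritical.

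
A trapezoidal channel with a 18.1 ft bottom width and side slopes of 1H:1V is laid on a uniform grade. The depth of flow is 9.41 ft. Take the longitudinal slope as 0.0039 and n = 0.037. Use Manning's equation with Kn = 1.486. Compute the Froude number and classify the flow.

subcritical

With bottom width b = 18.1 ft and side slope z = 1: A = (b + zy)y = (18.1 + 1×9.41)×9.41 = 258.9 ft²; P = b + 2y√(1+z²) = 18.1 + 2×9.41×1.414 = 44.72 ft.
Hydraulic radius R = A/P = 258.9/44.72 = 5.789 ft.
V = (1.486/n) R^(2/3) √S = (1.486/0.037) × 5.789^(2/3) × √0.0039 = 8.087 ft/s. Hydraulic depth D_h = A/T = 258.9/36.92 = 7.012 ft.
Froude number Fr = V/√(g·D_h) = 8.087/√(32.2×7.012) = 0.538, which is less than 1, so the flow is subcritical.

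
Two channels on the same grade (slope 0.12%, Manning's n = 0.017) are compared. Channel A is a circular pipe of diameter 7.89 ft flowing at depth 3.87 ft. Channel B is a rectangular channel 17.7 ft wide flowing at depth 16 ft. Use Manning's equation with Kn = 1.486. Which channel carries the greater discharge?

channel B

Channel A: For a circular section of diameter D = 7.89 ft at depth y = 3.87 ft, the central angle is θ = 2 arccos(1 − 2y/D) = 3.104 rad. Then A = (D²/8)(θ − sin θ) = 23.85 ft² and P = Dθ/2 = 12.24 ft. Hydraulic radius R = A/P = 23.85/12.24 = 1.948 ft. Q_A = (1.486/0.017)·23.85·1.948^(2/3)·√0.0012 = 112.7 ft³/s.
Channel B: Flow area A = b·y = 17.7 × 16 = 283.2 ft². Wetted perimeter P = b + 2y = 17.7 + 2×16 = 49.7 ft. Hydraulic radius R = A/P = 283.2/49.7 = 5.698 ft. Q_B = (1.486/0.017)·283.2·5.698^(2/3)·√0.0012 = 2736 ft³/s.
Q_A = 112.7 ft³/s vs Q_B = 2736 ft³/s, so channel B carries more.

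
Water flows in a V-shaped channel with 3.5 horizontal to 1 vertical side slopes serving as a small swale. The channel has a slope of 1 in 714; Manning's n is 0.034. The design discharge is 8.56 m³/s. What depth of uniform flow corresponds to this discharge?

Manning's equation rearranged: A R^(2/3) = nQ / (1·√S) = 0.034 × 8.56 / (√0.001401) = 7.777.
Trying y = 1.96 m: A R^(2/3) = 12.92 — high.
Trying y = 1.45 m: A R^(2/3) = 5.785 — low.
Trying y = 1.62 m: A R^(2/3) = 7.775 — matches.

y_n = 1.62 m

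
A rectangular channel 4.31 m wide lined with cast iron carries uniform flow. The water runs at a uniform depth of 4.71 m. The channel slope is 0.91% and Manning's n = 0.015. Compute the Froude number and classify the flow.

Flow area A = b·y = 4.31 × 4.71 = 20.3 m². Wetted perimeter P = b + 2y = 4.31 + 2×4.71 = 13.73 m.
Hydraulic radius R = A/P = 20.3/13.73 = 1.479 m.
V = (1/n) R^(2/3) √S = (1/0.015) × 1.479^(2/3) × √0.0091 = 8.254 m/s. Hydraulic depth D_h = A/T = 20.3/4.31 = 4.71 m.
Froude number Fr = V/√(g·D_h) = 8.254/√(9.81×4.71) = 1.21, which is greater than 1, so the flow is supercritical.

supercritical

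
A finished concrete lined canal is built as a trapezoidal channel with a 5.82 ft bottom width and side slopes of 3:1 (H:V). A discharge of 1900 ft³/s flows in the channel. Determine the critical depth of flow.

y_c = 6.68 ft

At critical depth, Q² T / (g A³) = 1, i.e. A³/T = Q²/g = 1900²/32.2 = 112100.
At y = 7.38 ft: A³/T = 175400 — too large.
At y = 5.42 ft: A³/T = 44700 — too small.
At y = 6.68 ft: A³/T = 112300 — close enough.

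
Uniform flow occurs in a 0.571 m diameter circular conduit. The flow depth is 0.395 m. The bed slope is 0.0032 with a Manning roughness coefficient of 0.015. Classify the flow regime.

For a circular section of diameter D = 0.571 m at depth y = 0.395 m, the central angle is θ = 2 arccos(1 − 2y/D) = 3.929 rad. Then A = (D²/8)(θ − sin θ) = 0.189 m² and P = Dθ/2 = 1.122 m.
Hydraulic radius R = A/P = 0.189/1.122 = 0.1685 m.
V = (1/n) R^(2/3) √S = (1/0.015) × 0.1685^(2/3) × √0.0032 = 1.15 m/s. Hydraulic depth D_h = A/T = 0.189/0.5273 = 0.3584 m.
Froude number Fr = V/√(g·D_h) = 1.15/√(9.81×0.3584) = 0.614, which is less than 1, so the flow is subcritical.

subcritical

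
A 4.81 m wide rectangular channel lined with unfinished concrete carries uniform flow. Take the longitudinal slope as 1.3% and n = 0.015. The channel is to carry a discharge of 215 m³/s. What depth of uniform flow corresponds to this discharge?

Manning's equation rearranged: A R^(2/3) = nQ / (1·√S) = 0.015 × 215 / (√0.013) = 28.29.
Trying y = 3.11 m: A R^(2/3) = 18.33 — short.
Trying y = 4.38 m: A R^(2/3) = 28.25 — ≈ 28.29.

y_n = 4.38 m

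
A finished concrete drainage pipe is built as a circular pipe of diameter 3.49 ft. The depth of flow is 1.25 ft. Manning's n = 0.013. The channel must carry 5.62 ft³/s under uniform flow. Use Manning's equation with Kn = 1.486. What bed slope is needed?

S = 0.00042

For a circular section of diameter D = 3.49 ft at depth y = 1.25 ft, the central angle is θ = 2 arccos(1 − 2y/D) = 2.566 rad. Then A = (D²/8)(θ − sin θ) = 3.079 ft² and P = Dθ/2 = 4.478 ft.
Hydraulic radius R = A/P = 3.079/4.478 = 0.6875 ft.
From Manning's equation, S = [nQ / (1.486 A R^(2/3))]² = [0.013 × 5.62 / (1.486 × 3.079 × 0.6875^(2/3))]² = 0.00042.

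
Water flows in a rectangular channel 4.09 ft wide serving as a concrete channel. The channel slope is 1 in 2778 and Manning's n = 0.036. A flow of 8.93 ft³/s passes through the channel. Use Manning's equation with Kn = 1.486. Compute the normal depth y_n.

y_n = 2.56 ft

Manning's equation rearranged: A R^(2/3) = nQ / (1.486·√S) = 0.036 × 8.93 / (1.486 × √0.00036) = 11.4.
At y = 2.27 ft: A R^(2/3) = 9.748 — short.
At y = 3.06 ft: A R^(2/3) = 14.33 — over.
At y = 2.56 ft: A R^(2/3) = 11.41 — close enough.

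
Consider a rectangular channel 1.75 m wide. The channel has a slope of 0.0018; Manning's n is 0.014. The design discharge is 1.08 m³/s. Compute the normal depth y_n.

Manning's equation rearranged: A R^(2/3) = nQ / (1·√S) = 0.014 × 1.08 / (√0.0018) = 0.3564.
At y = 0.374 m: A R^(2/3) = 0.268 — too small.
At y = 0.455 m: A R^(2/3) = 0.3563 — ≈ 0.3564.

y_n = 0.455 m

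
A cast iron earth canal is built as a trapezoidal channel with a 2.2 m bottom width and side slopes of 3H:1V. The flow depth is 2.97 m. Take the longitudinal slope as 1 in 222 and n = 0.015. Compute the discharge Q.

With bottom width b = 2.2 m and side slope z = 3: A = (b + zy)y = (2.2 + 3×2.97)×2.97 = 33 m²; P = b + 2y√(1+z²) = 2.2 + 2×2.97×3.162 = 20.98 m.
Hydraulic radius R = A/P = 33/20.98 = 1.572 m.
Manning's equation: Q = (1/n) A R^(2/3) S^(1/2) = (1/0.015) × 33 × 1.572^(2/3) × 0.004505^(1/2) = 200 m³/s.

Q = 200 m³/s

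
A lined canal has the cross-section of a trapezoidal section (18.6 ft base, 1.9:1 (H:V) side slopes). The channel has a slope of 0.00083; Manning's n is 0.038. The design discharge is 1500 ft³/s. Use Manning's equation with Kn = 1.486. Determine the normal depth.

y_n = 10.3 ft

Manning's equation rearranged: A R^(2/3) = nQ / (1.486·√S) = 0.038 × 1500 / (1.486 × √0.00083) = 1331.
At y = 8.19 ft: A R^(2/3) = 840.1 — too small.
At y = 10.3 ft: A R^(2/3) = 1335 — matches.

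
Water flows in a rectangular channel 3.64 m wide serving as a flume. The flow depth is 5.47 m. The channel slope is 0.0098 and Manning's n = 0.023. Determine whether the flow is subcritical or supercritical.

Flow area A = b·y = 3.64 × 5.47 = 19.91 m². Wetted perimeter P = b + 2y = 3.64 + 2×5.47 = 14.58 m.
Hydraulic radius R = A/P = 19.91/14.58 = 1.366 m.
V = (1/n) R^(2/3) √S = (1/0.023) × 1.366^(2/3) × √0.0098 = 5.298 m/s. Hydraulic depth D_h = A/T = 19.91/3.64 = 5.47 m.
Froude number Fr = V/√(g·D_h) = 5.298/√(9.81×5.47) = 0.723, which is less than 1, so the flow is subcritical.

subcritical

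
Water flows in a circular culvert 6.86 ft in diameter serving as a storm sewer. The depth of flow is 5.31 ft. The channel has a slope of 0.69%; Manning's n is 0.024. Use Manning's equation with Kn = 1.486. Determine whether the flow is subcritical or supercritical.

For a circular section of diameter D = 6.86 ft at depth y = 5.31 ft, the central angle is θ = 2 arccos(1 − 2y/D) = 4.302 rad. Then A = (D²/8)(θ − sin θ) = 30.7 ft² and P = Dθ/2 = 14.76 ft.
Hydraulic radius R = A/P = 30.7/14.76 = 2.081 ft.
V = (1.486/n) R^(2/3) √S = (1.486/0.024) × 2.081^(2/3) × √0.0069 = 8.382 ft/s. Hydraulic depth D_h = A/T = 30.7/5.738 = 5.35 ft.
Froude number Fr = V/√(g·D_h) = 8.382/√(32.2×5.35) = 0.639, which is less than 1, so the flow is subcritical.

subcritical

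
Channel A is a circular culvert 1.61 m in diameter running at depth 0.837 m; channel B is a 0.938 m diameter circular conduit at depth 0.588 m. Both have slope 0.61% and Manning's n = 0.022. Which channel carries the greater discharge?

channel A

Channel A: For a circular section of diameter D = 1.61 m at depth y = 0.837 m, the central angle is θ = 2 arccos(1 − 2y/D) = 3.221 rad. Then A = (D²/8)(θ − sin θ) = 1.069 m² and P = Dθ/2 = 2.593 m. Hydraulic radius R = A/P = 1.069/2.593 = 0.4124 m. Q_A = (1/0.022)·1.069·0.4124^(2/3)·√0.0061 = 2.104 m³/s.
Channel B: For a circular section of diameter D = 0.938 m at depth y = 0.588 m, the central angle is θ = 2 arccos(1 − 2y/D) = 3.655 rad. Then A = (D²/8)(θ − sin θ) = 0.4559 m² and P = Dθ/2 = 1.714 m. Hydraulic radius R = A/P = 0.4559/1.714 = 0.266 m. Q_B = (1/0.022)·0.4559·0.266^(2/3)·√0.0061 = 0.6695 m³/s.
Q_A = 2.104 m³/s vs Q_B = 0.6695 m³/s, so channel A carries more.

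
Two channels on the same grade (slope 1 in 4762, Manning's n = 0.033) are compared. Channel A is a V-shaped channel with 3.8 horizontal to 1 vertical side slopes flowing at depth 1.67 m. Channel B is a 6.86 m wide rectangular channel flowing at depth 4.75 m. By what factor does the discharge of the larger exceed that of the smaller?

Channel A: For a triangular section with side slope z = 3.8: A = zy² = 3.8×1.67² = 10.6 m²; P = 2y√(1+z²) = 2×1.67×3.929 = 13.12 m. Hydraulic radius R = A/P = 10.6/13.12 = 0.8075 m. Q_A = (1/0.033)·10.6·0.8075^(2/3)·√0.00021 = 4.036 m³/s.
Channel B: Flow area A = b·y = 6.86 × 4.75 = 32.59 m². Wetted perimeter P = b + 2y = 6.86 + 2×4.75 = 16.36 m. Hydraulic radius R = A/P = 32.59/16.36 = 1.992 m. Q_B = (1/0.033)·32.59·1.992^(2/3)·√0.00021 = 22.65 m³/s.
The larger discharge is 22.65 m³/s and the smaller is 4.036 m³/s; the ratio is 5.61.

5.61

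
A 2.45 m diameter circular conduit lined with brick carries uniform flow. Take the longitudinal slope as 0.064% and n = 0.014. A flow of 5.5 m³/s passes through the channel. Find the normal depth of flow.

Manning's equation rearranged: A R^(2/3) = nQ / (1·√S) = 0.014 × 5.5 / (√0.00064) = 3.044.
Try y = 2.19 m: A R^(2/3) = 3.613 — over.
Try y = 1.28 m: A R^(2/3) = 1.83 — short.
Try y = 1.81 m: A R^(2/3) = 3.046 — close enough.

y_n = 1.81 m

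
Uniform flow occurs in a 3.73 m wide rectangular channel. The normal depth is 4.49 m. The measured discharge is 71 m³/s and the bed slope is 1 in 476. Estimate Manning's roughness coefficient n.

Flow area A = b·y = 3.73 × 4.49 = 16.75 m². Wetted perimeter P = b + 2y = 3.73 + 2×4.49 = 12.71 m.
Hydraulic radius R = A/P = 16.75/12.71 = 1.318 m.
Rearranging Manning's equation: n = (1/Q) A R^(2/3) S^(1/2) = (1/71) × 16.75 × 1.318^(2/3) × √0.002101 = 0.013.

n = 0.013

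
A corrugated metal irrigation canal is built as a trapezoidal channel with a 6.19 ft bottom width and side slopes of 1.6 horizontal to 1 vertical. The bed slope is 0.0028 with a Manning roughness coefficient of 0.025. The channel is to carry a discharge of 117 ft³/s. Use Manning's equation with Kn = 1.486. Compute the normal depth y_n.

Manning's equation rearranged: A R^(2/3) = nQ / (1.486·√S) = 0.025 × 117 / (1.486 × √0.0028) = 37.2.
Try y = 3.16 ft: A R^(2/3) = 55.69 — too large.
Try y = 2.09 ft: A R^(2/3) = 25.12 — too small.
Try y = 2.57 ft: A R^(2/3) = 37.21 — ≈ 37.2.

y_n = 2.57 ft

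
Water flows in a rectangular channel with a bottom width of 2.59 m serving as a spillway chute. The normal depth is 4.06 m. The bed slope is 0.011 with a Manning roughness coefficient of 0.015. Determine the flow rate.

Flow area A = b·y = 2.59 × 4.06 = 10.52 m². Wetted perimeter P = b + 2y = 2.59 + 2×4.06 = 10.71 m.
Hydraulic radius R = A/P = 10.52/10.71 = 0.9818 m.
Manning's equation: Q = (1/n) A R^(2/3) S^(1/2) = (1/0.015) × 10.52 × 0.9818^(2/3) × 0.011^(1/2) = 72.6 m³/s.

Q = 72.6 m³/s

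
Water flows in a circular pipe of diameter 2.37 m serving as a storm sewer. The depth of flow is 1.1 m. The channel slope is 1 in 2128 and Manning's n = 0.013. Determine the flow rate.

Q = 2.28 m³/s

For a circular section of diameter D = 2.37 m at depth y = 1.1 m, the central angle is θ = 2 arccos(1 − 2y/D) = 2.998 rad. Then A = (D²/8)(θ − sin θ) = 2.004 m² and P = Dθ/2 = 3.553 m.
Hydraulic radius R = A/P = 2.004/3.553 = 0.5642 m.
Manning's equation: Q = (1/n) A R^(2/3) S^(1/2) = (1/0.013) × 2.004 × 0.5642^(2/3) × 0.0004699^(1/2) = 2.28 m³/s.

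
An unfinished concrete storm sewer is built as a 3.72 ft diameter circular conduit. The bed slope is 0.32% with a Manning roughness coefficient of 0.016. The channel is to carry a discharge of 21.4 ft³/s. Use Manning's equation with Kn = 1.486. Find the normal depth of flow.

Manning's equation rearranged: A R^(2/3) = nQ / (1.486·√S) = 0.016 × 21.4 / (1.486 × √0.0032) = 4.073.
Trying y = 2.04 ft: A R^(2/3) = 6.036 — too large.
Trying y = 1.62 ft: A R^(2/3) = 4.069 — ≈ 4.073.

y_n = 1.62 ft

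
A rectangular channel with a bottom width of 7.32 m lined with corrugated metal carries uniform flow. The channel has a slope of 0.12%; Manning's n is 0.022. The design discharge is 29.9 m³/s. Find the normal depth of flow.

Manning's equation rearranged: A R^(2/3) = nQ / (1·√S) = 0.022 × 29.9 / (√0.0012) = 18.99.
At y = 1.48 m: A R^(2/3) = 11.22 — too small.
At y = 2.45 m: A R^(2/3) = 23.16 — too large.
At y = 2.13 m: A R^(2/3) = 19.01 — matches.

y_n = 2.13 m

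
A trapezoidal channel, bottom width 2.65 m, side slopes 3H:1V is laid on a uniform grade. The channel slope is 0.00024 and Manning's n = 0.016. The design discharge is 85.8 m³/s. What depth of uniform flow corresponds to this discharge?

y_n = 3.87 m

Manning's equation rearranged: A R^(2/3) = nQ / (1·√S) = 0.016 × 85.8 / (√0.00024) = 88.61.
Try y = 3.07 m: A R^(2/3) = 50.84 — low.
Try y = 4.52 m: A R^(2/3) = 129.3 — high.
Try y = 3.87 m: A R^(2/3) = 88.61 — matches.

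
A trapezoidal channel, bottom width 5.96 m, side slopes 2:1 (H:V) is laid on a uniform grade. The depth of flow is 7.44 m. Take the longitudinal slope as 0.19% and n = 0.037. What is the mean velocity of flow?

With bottom width b = 5.96 m and side slope z = 2: A = (b + zy)y = (5.96 + 2×7.44)×7.44 = 155 m²; P = b + 2y√(1+z²) = 5.96 + 2×7.44×2.236 = 39.23 m.
Hydraulic radius R = A/P = 155/39.23 = 3.952 m.
From Manning's equation, V = (1/n) R^(2/3) S^(1/2) = (1/0.037) × 3.952^(2/3) × 0.0019^(1/2) = 2.94 m/s.

V = 2.94 m/s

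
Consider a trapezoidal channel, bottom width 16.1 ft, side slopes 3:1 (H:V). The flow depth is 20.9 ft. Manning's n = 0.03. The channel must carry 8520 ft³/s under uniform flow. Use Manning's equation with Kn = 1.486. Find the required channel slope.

With bottom width b = 16.1 ft and side slope z = 3: A = (b + zy)y = (16.1 + 3×20.9)×20.9 = 1647 ft²; P = b + 2y√(1+z²) = 16.1 + 2×20.9×3.162 = 148.3 ft.
Hydraulic radius R = A/P = 1647/148.3 = 11.11 ft.
From Manning's equation, S = [nQ / (1.486 A R^(2/3))]² = [0.03 × 8520 / (1.486 × 1647 × 11.11^(2/3))]² = 0.00044.

S = 0.00044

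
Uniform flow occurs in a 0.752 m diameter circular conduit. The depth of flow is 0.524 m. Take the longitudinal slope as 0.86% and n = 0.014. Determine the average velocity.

For a circular section of diameter D = 0.752 m at depth y = 0.524 m, the central angle is θ = 2 arccos(1 − 2y/D) = 3.951 rad. Then A = (D²/8)(θ − sin θ) = 0.3304 m² and P = Dθ/2 = 1.485 m.
Hydraulic radius R = A/P = 0.3304/1.485 = 0.2224 m.
From Manning's equation, V = (1/n) R^(2/3) S^(1/2) = (1/0.014) × 0.2224^(2/3) × 0.0086^(1/2) = 2.43 m/s.

V = 2.43 m/s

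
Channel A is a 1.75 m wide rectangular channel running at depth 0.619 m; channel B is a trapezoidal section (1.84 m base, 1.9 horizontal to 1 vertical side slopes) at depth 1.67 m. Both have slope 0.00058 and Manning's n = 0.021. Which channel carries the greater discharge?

channel B

Channel A: Flow area A = b·y = 1.75 × 0.619 = 1.083 m². Wetted perimeter P = b + 2y = 1.75 + 2×0.619 = 2.988 m. Hydraulic radius R = A/P = 1.083/2.988 = 0.3625 m. Q_A = (1/0.021)·1.083·0.3625^(2/3)·√0.00058 = 0.6316 m³/s.
Channel B: With bottom width b = 1.84 m and side slope z = 1.9: A = (b + zy)y = (1.84 + 1.9×1.67)×1.67 = 8.372 m²; P = b + 2y√(1+z²) = 1.84 + 2×1.67×2.147 = 9.011 m. Hydraulic radius R = A/P = 8.372/9.011 = 0.929 m. Q_B = (1/0.021)·8.372·0.929^(2/3)·√0.00058 = 9.141 m³/s.
Q_A = 0.6316 m³/s vs Q_B = 9.141 m³/s, so channel B carries more.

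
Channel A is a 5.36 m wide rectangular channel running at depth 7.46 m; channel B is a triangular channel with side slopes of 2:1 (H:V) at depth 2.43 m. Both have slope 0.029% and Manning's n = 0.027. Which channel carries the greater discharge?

channel A

Channel A: Flow area A = b·y = 5.36 × 7.46 = 39.99 m². Wetted perimeter P = b + 2y = 5.36 + 2×7.46 = 20.28 m. Hydraulic radius R = A/P = 39.99/20.28 = 1.972 m. Q_A = (1/0.027)·39.99·1.972^(2/3)·√0.00029 = 39.65 m³/s.
Channel B: For a triangular section with side slope z = 2: A = zy² = 2×2.43² = 11.81 m²; P = 2y√(1+z²) = 2×2.43×2.236 = 10.87 m. Hydraulic radius R = A/P = 11.81/10.87 = 1.087 m. Q_B = (1/0.027)·11.81·1.087^(2/3)·√0.00029 = 7.873 m³/s.
Q_A = 39.65 m³/s vs Q_B = 7.873 m³/s, so channel A carries more.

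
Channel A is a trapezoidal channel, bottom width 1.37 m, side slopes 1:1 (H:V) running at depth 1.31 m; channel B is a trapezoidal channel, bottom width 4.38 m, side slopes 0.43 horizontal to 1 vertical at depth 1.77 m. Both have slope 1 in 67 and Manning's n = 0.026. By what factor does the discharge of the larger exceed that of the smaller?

Channel A: With bottom width b = 1.37 m and side slope z = 1: A = (b + zy)y = (1.37 + 1×1.31)×1.31 = 3.511 m²; P = b + 2y√(1+z²) = 1.37 + 2×1.31×1.414 = 5.075 m. Hydraulic radius R = A/P = 3.511/5.075 = 0.6918 m. Q_A = (1/0.026)·3.511·0.6918^(2/3)·√0.01493 = 12.9 m³/s.
Channel B: With bottom width b = 4.38 m and side slope z = 0.43: A = (b + zy)y = (4.38 + 0.43×1.77)×1.77 = 9.1 m²; P = b + 2y√(1+z²) = 4.38 + 2×1.77×1.089 = 8.233 m. Hydraulic radius R = A/P = 9.1/8.233 = 1.105 m. Q_B = (1/0.026)·9.1·1.105^(2/3)·√0.01493 = 45.71 m³/s.
The larger discharge is 45.71 m³/s and the smaller is 12.9 m³/s; the ratio is 3.54.

3.54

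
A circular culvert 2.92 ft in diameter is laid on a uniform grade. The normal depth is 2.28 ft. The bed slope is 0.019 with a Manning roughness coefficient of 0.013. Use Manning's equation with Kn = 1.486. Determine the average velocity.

For a circular section of diameter D = 2.92 ft at depth y = 2.28 ft, the central angle is θ = 2 arccos(1 − 2y/D) = 4.334 rad. Then A = (D²/8)(θ − sin θ) = 5.61 ft² and P = Dθ/2 = 6.328 ft.
Hydraulic radius R = A/P = 5.61/6.328 = 0.8865 ft.
From Manning's equation, V = (1.486/n) R^(2/3) S^(1/2) = (1.486/0.013) × 0.8865^(2/3) × 0.019^(1/2) = 14.5 ft/s.

V = 14.5 ft/s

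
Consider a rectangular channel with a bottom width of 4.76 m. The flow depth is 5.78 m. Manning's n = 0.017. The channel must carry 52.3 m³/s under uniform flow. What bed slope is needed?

S = 0.00052

Flow area A = b·y = 4.76 × 5.78 = 27.51 m². Wetted perimeter P = b + 2y = 4.76 + 2×5.78 = 16.32 m.
Hydraulic radius R = A/P = 27.51/16.32 = 1.686 m.
From Manning's equation, S = [nQ / (1 A R^(2/3))]² = [0.017 × 52.3 / (1 × 27.51 × 1.686^(2/3))]² = 0.00052.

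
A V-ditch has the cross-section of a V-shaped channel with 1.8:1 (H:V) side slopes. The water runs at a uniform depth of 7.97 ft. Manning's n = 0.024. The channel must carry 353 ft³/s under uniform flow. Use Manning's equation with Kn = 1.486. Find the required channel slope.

For a triangular section with side slope z = 1.8: A = zy² = 1.8×7.97² = 114.3 ft²; P = 2y√(1+z²) = 2×7.97×2.059 = 32.82 ft.
Hydraulic radius R = A/P = 114.3/32.82 = 3.484 ft.
From Manning's equation, S = [nQ / (1.486 A R^(2/3))]² = [0.024 × 353 / (1.486 × 114.3 × 3.484^(2/3))]² = 0.000471.

S = 0.000471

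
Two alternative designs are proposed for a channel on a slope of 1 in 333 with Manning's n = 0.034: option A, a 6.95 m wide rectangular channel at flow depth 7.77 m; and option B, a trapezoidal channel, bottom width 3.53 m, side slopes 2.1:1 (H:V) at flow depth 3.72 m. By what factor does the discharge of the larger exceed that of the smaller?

1.43

Channel A: Flow area A = b·y = 6.95 × 7.77 = 54 m². Wetted perimeter P = b + 2y = 6.95 + 2×7.77 = 22.49 m. Hydraulic radius R = A/P = 54/22.49 = 2.401 m. Q_A = (1/0.034)·54·2.401^(2/3)·√0.003003 = 156.1 m³/s.
Channel B: With bottom width b = 3.53 m and side slope z = 2.1: A = (b + zy)y = (3.53 + 2.1×3.72)×3.72 = 42.19 m²; P = b + 2y√(1+z²) = 3.53 + 2×3.72×2.326 = 20.83 m. Hydraulic radius R = A/P = 42.19/20.83 = 2.025 m. Q_B = (1/0.034)·42.19·2.025^(2/3)·√0.003003 = 108.8 m³/s.
The larger discharge is 156.1 m³/s and the smaller is 108.8 m³/s; the ratio is 1.43.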